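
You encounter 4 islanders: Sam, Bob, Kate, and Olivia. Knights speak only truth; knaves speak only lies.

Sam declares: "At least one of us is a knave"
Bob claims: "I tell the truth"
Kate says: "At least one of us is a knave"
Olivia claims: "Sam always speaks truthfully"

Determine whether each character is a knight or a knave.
Sam is a knight.
Bob is a knave.
Kate is a knight.
Olivia is a knight.

Verification:
- Sam (knight) says "At least one of us is a knave" - this is TRUE because Bob is a knave.
- Bob (knave) says "I tell the truth" - this is FALSE (a lie) because Bob is a knave.
- Kate (knight) says "At least one of us is a knave" - this is TRUE because Bob is a knave.
- Olivia (knight) says "Sam always speaks truthfully" - this is TRUE because Sam is a knight.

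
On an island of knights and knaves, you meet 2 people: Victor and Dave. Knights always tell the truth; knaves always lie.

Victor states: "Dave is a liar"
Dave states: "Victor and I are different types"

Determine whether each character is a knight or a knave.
Victor is a knave.
Dave is a knight.

Verification:
- Victor (knave) says "Dave is a liar" - this is FALSE (a lie) because Dave is a knight.
- Dave (knight) says "Victor and I are different types" - this is TRUE because Dave is a knight and Victor is a knave.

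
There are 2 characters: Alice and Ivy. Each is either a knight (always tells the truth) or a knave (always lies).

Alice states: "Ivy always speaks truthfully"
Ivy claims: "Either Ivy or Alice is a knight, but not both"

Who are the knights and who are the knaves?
Alice is a knave.
Ivy is a knave.

Verification:
- Alice (knave) says "Ivy always speaks truthfully" - this is FALSE (a lie) because Ivy is a knave.
- Ivy (knave) says "Either Ivy or Alice is a knight, but not both" - this is FALSE (a lie) because Ivy is a knave and Alice is a knave.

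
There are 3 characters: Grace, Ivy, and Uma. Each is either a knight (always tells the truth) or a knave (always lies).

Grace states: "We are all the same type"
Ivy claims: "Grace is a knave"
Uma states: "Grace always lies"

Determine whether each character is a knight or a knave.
Grace is a knave.
Ivy is a knight.
Uma is a knight.

Verification:
- Grace (knave) says "We are all the same type" - this is FALSE (a lie) because Ivy and Uma are knights and Grace is a knave.
- Ivy (knight) says "Grace is a knave" - this is TRUE because Grace is a knave.
- Uma (knight) says "Grace always lies" - this is TRUE because Grace is a knave.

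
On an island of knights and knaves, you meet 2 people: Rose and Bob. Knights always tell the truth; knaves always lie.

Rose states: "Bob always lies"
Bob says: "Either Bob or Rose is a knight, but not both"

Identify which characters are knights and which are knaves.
Rose is a knave.
Bob is a knight.

Verification:
- Rose (knave) says "Bob always lies" - this is FALSE (a lie) because Bob is a knight.
- Bob (knight) says "Either Bob or Rose is a knight, but not both" - this is TRUE because Bob is a knight and Rose is a knave.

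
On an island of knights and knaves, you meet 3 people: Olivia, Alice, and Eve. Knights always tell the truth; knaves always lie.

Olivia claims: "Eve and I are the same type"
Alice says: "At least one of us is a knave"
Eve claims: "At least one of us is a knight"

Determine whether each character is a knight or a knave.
Olivia is a knave.
Alice is a knight.
Eve is a knight.

Verification:
- Olivia (knave) says "Eve and I are the same type" - this is FALSE (a lie) because Olivia is a knave and Eve is a knight.
- Alice (knight) says "At least one of us is a knave" - this is TRUE because Olivia is a knave.
- Eve (knight) says "At least one of us is a knight" - this is TRUE because Alice and Eve are knights.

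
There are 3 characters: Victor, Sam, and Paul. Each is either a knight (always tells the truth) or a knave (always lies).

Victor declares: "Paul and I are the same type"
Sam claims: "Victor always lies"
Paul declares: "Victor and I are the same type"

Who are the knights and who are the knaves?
Victor is a knight.
Sam is a knave.
Paul is a knight.

Verification:
- Victor (knight) says "Paul and I are the same type" - this is TRUE because Victor is a knight and Paul is a knight.
- Sam (knave) says "Victor always lies" - this is FALSE (a lie) because Victor is a knight.
- Paul (knight) says "Victor and I are the same type" - this is TRUE because Paul is a knight and Victor is a knight.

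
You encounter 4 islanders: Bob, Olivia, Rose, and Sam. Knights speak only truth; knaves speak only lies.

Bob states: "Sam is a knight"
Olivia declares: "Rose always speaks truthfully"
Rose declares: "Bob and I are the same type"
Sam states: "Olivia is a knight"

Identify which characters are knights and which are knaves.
Bob is a knight.
Olivia is a knight.
Rose is a knight.
Sam is a knight.

Verification:
- Bob (knight) says "Sam is a knight" - this is TRUE because Sam is a knight.
- Olivia (knight) says "Rose always speaks truthfully" - this is TRUE because Rose is a knight.
- Rose (knight) says "Bob and I are the same type" - this is TRUE because Rose is a knight and Bob is a knight.
- Sam (knight) says "Olivia is a knight" - this is TRUE because Olivia is a knight.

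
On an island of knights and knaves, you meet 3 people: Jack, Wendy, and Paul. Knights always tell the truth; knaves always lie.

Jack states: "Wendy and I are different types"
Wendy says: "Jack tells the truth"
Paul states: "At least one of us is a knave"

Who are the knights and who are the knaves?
Jack is a knave.
Wendy is a knave.
Paul is a knight.

Verification:
- Jack (knave) says "Wendy and I are different types" - this is FALSE (a lie) because Jack is a knave and Wendy is a knave.
- Wendy (knave) says "Jack tells the truth" - this is FALSE (a lie) because Jack is a knave.
- Paul (knight) says "At least one of us is a knave" - this is TRUE because Jack and Wendy are knaves.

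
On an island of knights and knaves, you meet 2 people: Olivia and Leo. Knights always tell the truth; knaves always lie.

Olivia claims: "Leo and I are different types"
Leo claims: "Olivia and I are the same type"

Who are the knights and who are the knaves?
Olivia is a knight.
Leo is a knave.

Verification:
- Olivia (knight) says "Leo and I are different types" - this is TRUE because Olivia is a knight and Leo is a knave.
- Leo (knave) says "Olivia and I are the same type" - this is FALSE (a lie) because Leo is a knave and Olivia is a knight.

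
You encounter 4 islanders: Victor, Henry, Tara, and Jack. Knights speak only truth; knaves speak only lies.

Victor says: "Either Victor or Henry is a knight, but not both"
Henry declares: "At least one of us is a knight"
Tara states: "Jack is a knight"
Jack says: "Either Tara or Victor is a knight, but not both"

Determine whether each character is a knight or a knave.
Victor is a knave.
Henry is a knave.
Tara is a knave.
Jack is a knave.

Verification:
- Victor (knave) says "Either Victor or Henry is a knight, but not both" - this is FALSE (a lie) because Victor is a knave and Henry is a knave.
- Henry (knave) says "At least one of us is a knight" - this is FALSE (a lie) because no one is a knight.
- Tara (knave) says "Jack is a knight" - this is FALSE (a lie) because Jack is a knave.
- Jack (knave) says "Either Tara or Victor is a knight, but not both" - this is FALSE (a lie) because Tara is a knave and Victor is a knave.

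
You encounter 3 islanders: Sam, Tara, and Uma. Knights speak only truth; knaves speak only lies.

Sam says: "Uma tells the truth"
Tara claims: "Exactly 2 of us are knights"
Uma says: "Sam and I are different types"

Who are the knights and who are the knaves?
Sam is a knave.
Tara is a knave.
Uma is a knave.

Verification:
- Sam (knave) says "Uma tells the truth" - this is FALSE (a lie) because Uma is a knave.
- Tara (knave) says "Exactly 2 of us are knights" - this is FALSE (a lie) because there are 0 knights.
- Uma (knave) says "Sam and I are different types" - this is FALSE (a lie) because Uma is a knave and Sam is a knave.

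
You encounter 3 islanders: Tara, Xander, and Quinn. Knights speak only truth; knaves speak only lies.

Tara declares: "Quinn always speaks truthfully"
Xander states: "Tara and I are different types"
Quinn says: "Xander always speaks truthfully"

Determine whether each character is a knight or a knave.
Tara is a knave.
Xander is a knave.
Quinn is a knave.

Verification:
- Tara (knave) says "Quinn always speaks truthfully" - this is FALSE (a lie) because Quinn is a knave.
- Xander (knave) says "Tara and I are different types" - this is FALSE (a lie) because Xander is a knave and Tara is a knave.
- Quinn (knave) says "Xander always speaks truthfully" - this is FALSE (a lie) because Xander is a knave.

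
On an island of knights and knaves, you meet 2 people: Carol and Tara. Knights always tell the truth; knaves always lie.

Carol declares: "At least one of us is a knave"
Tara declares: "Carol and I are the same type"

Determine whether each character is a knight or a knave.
Carol is a knight.
Tara is a knave.

Verification:
- Carol (knight) says "At least one of us is a knave" - this is TRUE because Tara is a knave.
- Tara (knave) says "Carol and I are the same type" - this is FALSE (a lie) because Tara is a knave and Carol is a knight.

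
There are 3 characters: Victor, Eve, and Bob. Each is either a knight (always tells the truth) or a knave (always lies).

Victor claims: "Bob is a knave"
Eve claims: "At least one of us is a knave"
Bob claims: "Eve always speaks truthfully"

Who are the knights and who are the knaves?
Victor is a knave.
Eve is a knight.
Bob is a knight.

Verification:
- Victor (knave) says "Bob is a knave" - this is FALSE (a lie) because Bob is a knight.
- Eve (knight) says "At least one of us is a knave" - this is TRUE because Victor is a knave.
- Bob (knight) says "Eve always speaks truthfully" - this is TRUE because Eve is a knight.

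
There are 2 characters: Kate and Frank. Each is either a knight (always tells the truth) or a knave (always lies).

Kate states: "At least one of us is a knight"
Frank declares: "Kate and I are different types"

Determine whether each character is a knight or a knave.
Kate is a knave.
Frank is a knave.

Verification:
- Kate (knave) says "At least one of us is a knight" - this is FALSE (a lie) because no one is a knight.
- Frank (knave) says "Kate and I are different types" - this is FALSE (a lie) because Frank is a knave and Kate is a knave.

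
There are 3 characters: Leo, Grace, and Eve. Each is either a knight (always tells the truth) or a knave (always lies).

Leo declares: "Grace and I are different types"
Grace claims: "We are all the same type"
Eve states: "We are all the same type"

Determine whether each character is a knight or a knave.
Leo is a knight.
Grace is a knave.
Eve is a knave.

Verification:
- Leo (knight) says "Grace and I are different types" - this is TRUE because Leo is a knight and Grace is a knave.
- Grace (knave) says "We are all the same type" - this is FALSE (a lie) because Leo is a knight and Grace and Eve are knaves.
- Eve (knave) says "We are all the same type" - this is FALSE (a lie) because Leo is a knight and Grace and Eve are knaves.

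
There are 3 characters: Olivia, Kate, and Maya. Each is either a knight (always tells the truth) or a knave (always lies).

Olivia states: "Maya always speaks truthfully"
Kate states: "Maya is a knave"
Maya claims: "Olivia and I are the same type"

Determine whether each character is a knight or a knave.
Olivia is a knight.
Kate is a knave.
Maya is a knight.

Verification:
- Olivia (knight) says "Maya always speaks truthfully" - this is TRUE because Maya is a knight.
- Kate (knave) says "Maya is a knave" - this is FALSE (a lie) because Maya is a knight.
- Maya (knight) says "Olivia and I are the same type" - this is TRUE because Maya is a knight and Olivia is a knight.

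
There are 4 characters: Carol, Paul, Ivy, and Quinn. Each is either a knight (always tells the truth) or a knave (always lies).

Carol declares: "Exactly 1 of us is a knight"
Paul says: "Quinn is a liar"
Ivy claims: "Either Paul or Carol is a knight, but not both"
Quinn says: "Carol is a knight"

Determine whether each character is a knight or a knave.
Carol is a knave.
Paul is a knight.
Ivy is a knight.
Quinn is a knave.

Verification:
- Carol (knave) says "Exactly 1 of us is a knight" - this is FALSE (a lie) because there are 2 knights.
- Paul (knight) says "Quinn is a liar" - this is TRUE because Quinn is a knave.
- Ivy (knight) says "Either Paul or Carol is a knight, but not both" - this is TRUE because Paul is a knight and Carol is a knave.
- Quinn (knave) says "Carol is a knight" - this is FALSE (a lie) because Carol is a knave.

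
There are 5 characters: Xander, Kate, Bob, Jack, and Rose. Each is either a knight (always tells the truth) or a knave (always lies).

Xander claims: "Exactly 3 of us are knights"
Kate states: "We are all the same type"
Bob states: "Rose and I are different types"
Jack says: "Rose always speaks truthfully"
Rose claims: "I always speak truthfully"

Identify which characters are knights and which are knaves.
Xander is a knave.
Kate is a knave.
Bob is a knight.
Jack is a knave.
Rose is a knave.

Verification:
- Xander (knave) says "Exactly 3 of us are knights" - this is FALSE (a lie) because there are 1 knights.
- Kate (knave) says "We are all the same type" - this is FALSE (a lie) because Bob is a knight and Xander, Kate, Jack, and Rose are knaves.
- Bob (knight) says "Rose and I are different types" - this is TRUE because Bob is a knight and Rose is a knave.
- Jack (knave) says "Rose always speaks truthfully" - this is FALSE (a lie) because Rose is a knave.
- Rose (knave) says "I always speak truthfully" - this is FALSE (a lie) because Rose is a knave.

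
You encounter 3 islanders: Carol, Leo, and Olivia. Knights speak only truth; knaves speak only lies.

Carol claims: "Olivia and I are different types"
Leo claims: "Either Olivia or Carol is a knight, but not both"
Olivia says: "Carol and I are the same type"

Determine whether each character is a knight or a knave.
Carol is a knight.
Leo is a knight.
Olivia is a knave.

Verification:
- Carol (knight) says "Olivia and I are different types" - this is TRUE because Carol is a knight and Olivia is a knave.
- Leo (knight) says "Either Olivia or Carol is a knight, but not both" - this is TRUE because Olivia is a knave and Carol is a knight.
- Olivia (knave) says "Carol and I are the same type" - this is FALSE (a lie) because Olivia is a knave and Carol is a knight.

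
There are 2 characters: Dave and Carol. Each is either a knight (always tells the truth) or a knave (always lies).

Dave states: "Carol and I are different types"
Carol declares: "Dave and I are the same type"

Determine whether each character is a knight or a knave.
Dave is a knight.
Carol is a knave.

Verification:
- Dave (knight) says "Carol and I are different types" - this is TRUE because Dave is a knight and Carol is a knave.
- Carol (knave) says "Dave and I are the same type" - this is FALSE (a lie) because Carol is a knave and Dave is a knight.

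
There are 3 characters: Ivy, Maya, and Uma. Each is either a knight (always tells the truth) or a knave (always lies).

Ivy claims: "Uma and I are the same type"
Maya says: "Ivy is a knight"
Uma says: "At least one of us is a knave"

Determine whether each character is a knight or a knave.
Ivy is a knave.
Maya is a knave.
Uma is a knight.

Verification:
- Ivy (knave) says "Uma and I are the same type" - this is FALSE (a lie) because Ivy is a knave and Uma is a knight.
- Maya (knave) says "Ivy is a knight" - this is FALSE (a lie) because Ivy is a knave.
- Uma (knight) says "At least one of us is a knave" - this is TRUE because Ivy and Maya are knaves.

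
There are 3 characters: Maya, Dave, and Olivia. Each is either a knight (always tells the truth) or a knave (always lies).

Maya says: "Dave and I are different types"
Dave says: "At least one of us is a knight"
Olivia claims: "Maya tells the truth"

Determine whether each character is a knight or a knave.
Maya is a knave.
Dave is a knave.
Olivia is a knave.

Verification:
- Maya (knave) says "Dave and I are different types" - this is FALSE (a lie) because Maya is a knave and Dave is a knave.
- Dave (knave) says "At least one of us is a knight" - this is FALSE (a lie) because no one is a knight.
- Olivia (knave) says "Maya tells the truth" - this is FALSE (a lie) because Maya is a knave.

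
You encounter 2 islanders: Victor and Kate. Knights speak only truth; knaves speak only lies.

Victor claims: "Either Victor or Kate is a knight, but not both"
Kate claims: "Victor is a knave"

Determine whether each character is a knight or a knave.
Victor is a knight.
Kate is a knave.

Verification:
- Victor (knight) says "Either Victor or Kate is a knight, but not both" - this is TRUE because Victor is a knight and Kate is a knave.
- Kate (knave) says "Victor is a knave" - this is FALSE (a lie) because Victor is a knight.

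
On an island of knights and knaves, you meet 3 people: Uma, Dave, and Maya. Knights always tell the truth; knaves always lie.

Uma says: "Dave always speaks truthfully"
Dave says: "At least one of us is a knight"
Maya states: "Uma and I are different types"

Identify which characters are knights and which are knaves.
Uma is a knave.
Dave is a knave.
Maya is a knave.

Verification:
- Uma (knave) says "Dave always speaks truthfully" - this is FALSE (a lie) because Dave is a knave.
- Dave (knave) says "At least one of us is a knight" - this is FALSE (a lie) because no one is a knight.
- Maya (knave) says "Uma and I are different types" - this is FALSE (a lie) because Maya is a knave and Uma is a knave.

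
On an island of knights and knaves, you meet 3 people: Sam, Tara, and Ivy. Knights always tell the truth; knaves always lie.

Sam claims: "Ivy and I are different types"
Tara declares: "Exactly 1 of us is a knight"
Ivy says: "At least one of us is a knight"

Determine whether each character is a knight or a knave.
Sam is a knave.
Tara is a knave.
Ivy is a knave.

Verification:
- Sam (knave) says "Ivy and I are different types" - this is FALSE (a lie) because Sam is a knave and Ivy is a knave.
- Tara (knave) says "Exactly 1 of us is a knight" - this is FALSE (a lie) because there are 0 knights.
- Ivy (knave) says "At least one of us is a knight" - this is FALSE (a lie) because no one is a knight.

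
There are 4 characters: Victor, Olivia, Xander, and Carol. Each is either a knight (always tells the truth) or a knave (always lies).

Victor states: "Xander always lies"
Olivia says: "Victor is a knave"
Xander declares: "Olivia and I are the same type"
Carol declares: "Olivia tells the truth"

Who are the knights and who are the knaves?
Victor is a knave.
Olivia is a knight.
Xander is a knight.
Carol is a knight.

Verification:
- Victor (knave) says "Xander always lies" - this is FALSE (a lie) because Xander is a knight.
- Olivia (knight) says "Victor is a knave" - this is TRUE because Victor is a knave.
- Xander (knight) says "Olivia and I are the same type" - this is TRUE because Xander is a knight and Olivia is a knight.
- Carol (knight) says "Olivia tells the truth" - this is TRUE because Olivia is a knight.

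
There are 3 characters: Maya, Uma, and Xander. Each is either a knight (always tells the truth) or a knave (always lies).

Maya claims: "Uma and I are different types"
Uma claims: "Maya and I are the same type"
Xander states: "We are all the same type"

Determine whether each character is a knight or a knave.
Maya is a knight.
Uma is a knave.
Xander is a knave.

Verification:
- Maya (knight) says "Uma and I are different types" - this is TRUE because Maya is a knight and Uma is a knave.
- Uma (knave) says "Maya and I are the same type" - this is FALSE (a lie) because Uma is a knave and Maya is a knight.
- Xander (knave) says "We are all the same type" - this is FALSE (a lie) because Maya is a knight and Uma and Xander are knaves.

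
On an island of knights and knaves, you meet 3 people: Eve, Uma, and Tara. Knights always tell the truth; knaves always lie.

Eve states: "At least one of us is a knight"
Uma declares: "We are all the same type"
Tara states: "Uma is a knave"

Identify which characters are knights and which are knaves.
Eve is a knight.
Uma is a knave.
Tara is a knight.

Verification:
- Eve (knight) says "At least one of us is a knight" - this is TRUE because Eve and Tara are knights.
- Uma (knave) says "We are all the same type" - this is FALSE (a lie) because Eve and Tara are knights and Uma is a knave.
- Tara (knight) says "Uma is a knave" - this is TRUE because Uma is a knave.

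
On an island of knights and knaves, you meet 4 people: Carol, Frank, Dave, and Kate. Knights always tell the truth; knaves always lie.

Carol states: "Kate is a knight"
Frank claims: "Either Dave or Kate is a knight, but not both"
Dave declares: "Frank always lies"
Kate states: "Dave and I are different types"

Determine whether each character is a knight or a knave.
Carol is a knight.
Frank is a knight.
Dave is a knave.
Kate is a knight.

Verification:
- Carol (knight) says "Kate is a knight" - this is TRUE because Kate is a knight.
- Frank (knight) says "Either Dave or Kate is a knight, but not both" - this is TRUE because Dave is a knave and Kate is a knight.
- Dave (knave) says "Frank always lies" - this is FALSE (a lie) because Frank is a knight.
- Kate (knight) says "Dave and I are different types" - this is TRUE because Kate is a knight and Dave is a knave.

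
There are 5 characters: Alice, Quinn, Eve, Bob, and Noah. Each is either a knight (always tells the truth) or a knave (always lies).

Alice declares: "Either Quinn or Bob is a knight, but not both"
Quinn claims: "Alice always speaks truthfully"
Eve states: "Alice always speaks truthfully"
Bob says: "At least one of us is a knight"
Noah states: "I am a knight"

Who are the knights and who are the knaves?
Alice is a knave.
Quinn is a knave.
Eve is a knave.
Bob is a knave.
Noah is a knave.

Verification:
- Alice (knave) says "Either Quinn or Bob is a knight, but not both" - this is FALSE (a lie) because Quinn is a knave and Bob is a knave.
- Quinn (knave) says "Alice always speaks truthfully" - this is FALSE (a lie) because Alice is a knave.
- Eve (knave) says "Alice always speaks truthfully" - this is FALSE (a lie) because Alice is a knave.
- Bob (knave) says "At least one of us is a knight" - this is FALSE (a lie) because no one is a knight.
- Noah (knave) says "I am a knight" - this is FALSE (a lie) because Noah is a knave.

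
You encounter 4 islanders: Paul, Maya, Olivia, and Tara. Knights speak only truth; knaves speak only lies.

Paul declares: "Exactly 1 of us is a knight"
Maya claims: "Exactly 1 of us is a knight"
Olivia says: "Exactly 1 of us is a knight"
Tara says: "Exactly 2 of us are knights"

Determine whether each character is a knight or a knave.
Paul is a knave.
Maya is a knave.
Olivia is a knave.
Tara is a knave.

Verification:
- Paul (knave) says "Exactly 1 of us is a knight" - this is FALSE (a lie) because there are 0 knights.
- Maya (knave) says "Exactly 1 of us is a knight" - this is FALSE (a lie) because there are 0 knights.
- Olivia (knave) says "Exactly 1 of us is a knight" - this is FALSE (a lie) because there are 0 knights.
- Tara (knave) says "Exactly 2 of us are knights" - this is FALSE (a lie) because there are 0 knights.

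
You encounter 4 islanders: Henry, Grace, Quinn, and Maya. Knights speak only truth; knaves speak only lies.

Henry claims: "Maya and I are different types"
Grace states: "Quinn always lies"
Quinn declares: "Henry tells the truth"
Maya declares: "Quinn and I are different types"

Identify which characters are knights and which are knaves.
Henry is a knave.
Grace is a knight.
Quinn is a knave.
Maya is a knave.

Verification:
- Henry (knave) says "Maya and I are different types" - this is FALSE (a lie) because Henry is a knave and Maya is a knave.
- Grace (knight) says "Quinn always lies" - this is TRUE because Quinn is a knave.
- Quinn (knave) says "Henry tells the truth" - this is FALSE (a lie) because Henry is a knave.
- Maya (knave) says "Quinn and I are different types" - this is FALSE (a lie) because Maya is a knave and Quinn is a knave.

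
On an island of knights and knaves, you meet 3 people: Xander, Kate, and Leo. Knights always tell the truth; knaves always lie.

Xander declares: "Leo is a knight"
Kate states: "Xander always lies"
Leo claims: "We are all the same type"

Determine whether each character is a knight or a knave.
Xander is a knave.
Kate is a knight.
Leo is a knave.

Verification:
- Xander (knave) says "Leo is a knight" - this is FALSE (a lie) because Leo is a knave.
- Kate (knight) says "Xander always lies" - this is TRUE because Xander is a knave.
- Leo (knave) says "We are all the same type" - this is FALSE (a lie) because Kate is a knight and Xander and Leo are knaves.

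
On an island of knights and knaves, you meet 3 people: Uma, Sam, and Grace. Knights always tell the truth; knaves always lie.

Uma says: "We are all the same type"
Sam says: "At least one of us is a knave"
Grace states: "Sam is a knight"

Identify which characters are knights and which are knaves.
Uma is a knave.
Sam is a knight.
Grace is a knight.

Verification:
- Uma (knave) says "We are all the same type" - this is FALSE (a lie) because Sam and Grace are knights and Uma is a knave.
- Sam (knight) says "At least one of us is a knave" - this is TRUE because Uma is a knave.
- Grace (knight) says "Sam is a knight" - this is TRUE because Sam is a knight.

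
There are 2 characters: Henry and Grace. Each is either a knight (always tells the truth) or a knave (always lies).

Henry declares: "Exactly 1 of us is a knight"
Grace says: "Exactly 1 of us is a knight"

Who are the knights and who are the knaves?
Henry is a knave.
Grace is a knave.

Verification:
- Henry (knave) says "Exactly 1 of us is a knight" - this is FALSE (a lie) because there are 0 knights.
- Grace (knave) says "Exactly 1 of us is a knight" - this is FALSE (a lie) because there are 0 knights.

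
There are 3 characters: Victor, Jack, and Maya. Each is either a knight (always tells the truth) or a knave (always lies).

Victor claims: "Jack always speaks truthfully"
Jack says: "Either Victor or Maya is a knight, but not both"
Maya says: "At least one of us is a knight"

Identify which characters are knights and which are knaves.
Victor is a knave.
Jack is a knave.
Maya is a knave.

Verification:
- Victor (knave) says "Jack always speaks truthfully" - this is FALSE (a lie) because Jack is a knave.
- Jack (knave) says "Either Victor or Maya is a knight, but not both" - this is FALSE (a lie) because Victor is a knave and Maya is a knave.
- Maya (knave) says "At least one of us is a knight" - this is FALSE (a lie) because no one is a knight.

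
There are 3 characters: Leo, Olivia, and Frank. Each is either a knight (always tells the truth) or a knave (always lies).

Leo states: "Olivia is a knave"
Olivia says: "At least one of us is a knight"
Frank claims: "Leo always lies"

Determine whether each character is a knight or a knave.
Leo is a knave.
Olivia is a knight.
Frank is a knight.

Verification:
- Leo (knave) says "Olivia is a knave" - this is FALSE (a lie) because Olivia is a knight.
- Olivia (knight) says "At least one of us is a knight" - this is TRUE because Olivia and Frank are knights.
- Frank (knight) says "Leo always lies" - this is TRUE because Leo is a knave.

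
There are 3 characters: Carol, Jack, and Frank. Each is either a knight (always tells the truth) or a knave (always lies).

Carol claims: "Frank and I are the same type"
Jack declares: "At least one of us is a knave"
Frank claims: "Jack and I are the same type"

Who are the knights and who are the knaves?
Carol is a knave.
Jack is a knight.
Frank is a knight.

Verification:
- Carol (knave) says "Frank and I are the same type" - this is FALSE (a lie) because Carol is a knave and Frank is a knight.
- Jack (knight) says "At least one of us is a knave" - this is TRUE because Carol is a knave.
- Frank (knight) says "Jack and I are the same type" - this is TRUE because Frank is a knight and Jack is a knight.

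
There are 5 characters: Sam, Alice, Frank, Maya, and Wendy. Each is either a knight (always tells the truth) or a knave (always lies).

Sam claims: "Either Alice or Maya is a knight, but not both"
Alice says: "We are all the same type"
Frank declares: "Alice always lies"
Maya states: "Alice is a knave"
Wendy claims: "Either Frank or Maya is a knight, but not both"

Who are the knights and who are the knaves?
Sam is a knight.
Alice is a knave.
Frank is a knight.
Maya is a knight.
Wendy is a knave.

Verification:
- Sam (knight) says "Either Alice or Maya is a knight, but not both" - this is TRUE because Alice is a knave and Maya is a knight.
- Alice (knave) says "We are all the same type" - this is FALSE (a lie) because Sam, Frank, and Maya are knights and Alice and Wendy are knaves.
- Frank (knight) says "Alice always lies" - this is TRUE because Alice is a knave.
- Maya (knight) says "Alice is a knave" - this is TRUE because Alice is a knave.
- Wendy (knave) says "Either Frank or Maya is a knight, but not both" - this is FALSE (a lie) because Frank is a knight and Maya is a knight.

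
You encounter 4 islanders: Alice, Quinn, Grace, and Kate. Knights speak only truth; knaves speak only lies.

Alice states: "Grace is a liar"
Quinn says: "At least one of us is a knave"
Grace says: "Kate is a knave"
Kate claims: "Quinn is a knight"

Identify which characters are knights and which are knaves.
Alice is a knight.
Quinn is a knight.
Grace is a knave.
Kate is a knight.

Verification:
- Alice (knight) says "Grace is a liar" - this is TRUE because Grace is a knave.
- Quinn (knight) says "At least one of us is a knave" - this is TRUE because Grace is a knave.
- Grace (knave) says "Kate is a knave" - this is FALSE (a lie) because Kate is a knight.
- Kate (knight) says "Quinn is a knight" - this is TRUE because Quinn is a knight.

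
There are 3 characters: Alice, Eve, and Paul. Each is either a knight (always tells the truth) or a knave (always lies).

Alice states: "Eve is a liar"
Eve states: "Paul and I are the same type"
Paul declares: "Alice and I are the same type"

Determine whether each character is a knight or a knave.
Alice is a knight.
Eve is a knave.
Paul is a knight.

Verification:
- Alice (knight) says "Eve is a liar" - this is TRUE because Eve is a knave.
- Eve (knave) says "Paul and I are the same type" - this is FALSE (a lie) because Eve is a knave and Paul is a knight.
- Paul (knight) says "Alice and I are the same type" - this is TRUE because Paul is a knight and Alice is a knight.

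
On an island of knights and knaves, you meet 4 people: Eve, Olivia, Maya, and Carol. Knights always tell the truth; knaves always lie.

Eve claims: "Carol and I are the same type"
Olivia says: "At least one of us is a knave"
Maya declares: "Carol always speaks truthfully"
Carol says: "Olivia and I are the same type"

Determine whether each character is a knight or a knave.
Eve is a knave.
Olivia is a knight.
Maya is a knight.
Carol is a knight.

Verification:
- Eve (knave) says "Carol and I are the same type" - this is FALSE (a lie) because Eve is a knave and Carol is a knight.
- Olivia (knight) says "At least one of us is a knave" - this is TRUE because Eve is a knave.
- Maya (knight) says "Carol always speaks truthfully" - this is TRUE because Carol is a knight.
- Carol (knight) says "Olivia and I are the same type" - this is TRUE because Carol is a knight and Olivia is a knight.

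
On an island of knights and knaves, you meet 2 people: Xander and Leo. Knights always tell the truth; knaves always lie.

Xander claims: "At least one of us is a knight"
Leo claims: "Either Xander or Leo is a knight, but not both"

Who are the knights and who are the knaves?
Xander is a knave.
Leo is a knave.

Verification:
- Xander (knave) says "At least one of us is a knight" - this is FALSE (a lie) because no one is a knight.
- Leo (knave) says "Either Xander or Leo is a knight, but not both" - this is FALSE (a lie) because Xander is a knave and Leo is a knave.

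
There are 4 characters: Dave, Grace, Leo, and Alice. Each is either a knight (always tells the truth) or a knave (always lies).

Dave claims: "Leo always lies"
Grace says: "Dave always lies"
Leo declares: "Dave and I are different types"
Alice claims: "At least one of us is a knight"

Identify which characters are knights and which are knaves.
Dave is a knave.
Grace is a knight.
Leo is a knight.
Alice is a knight.

Verification:
- Dave (knave) says "Leo always lies" - this is FALSE (a lie) because Leo is a knight.
- Grace (knight) says "Dave always lies" - this is TRUE because Dave is a knave.
- Leo (knight) says "Dave and I are different types" - this is TRUE because Leo is a knight and Dave is a knave.
- Alice (knight) says "At least one of us is a knight" - this is TRUE because Grace, Leo, and Alice are knights.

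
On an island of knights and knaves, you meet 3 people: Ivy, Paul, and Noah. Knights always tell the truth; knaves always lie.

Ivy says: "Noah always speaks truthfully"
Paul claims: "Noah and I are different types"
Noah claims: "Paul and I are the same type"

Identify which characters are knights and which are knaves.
Ivy is a knave.
Paul is a knight.
Noah is a knave.

Verification:
- Ivy (knave) says "Noah always speaks truthfully" - this is FALSE (a lie) because Noah is a knave.
- Paul (knight) says "Noah and I are different types" - this is TRUE because Paul is a knight and Noah is a knave.
- Noah (knave) says "Paul and I are the same type" - this is FALSE (a lie) because Noah is a knave and Paul is a knight.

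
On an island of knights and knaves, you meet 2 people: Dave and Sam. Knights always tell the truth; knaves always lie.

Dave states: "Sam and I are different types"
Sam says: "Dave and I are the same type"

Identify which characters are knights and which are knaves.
Dave is a knight.
Sam is a knave.

Verification:
- Dave (knight) says "Sam and I are different types" - this is TRUE because Dave is a knight and Sam is a knave.
- Sam (knave) says "Dave and I are the same type" - this is FALSE (a lie) because Sam is a knave and Dave is a knight.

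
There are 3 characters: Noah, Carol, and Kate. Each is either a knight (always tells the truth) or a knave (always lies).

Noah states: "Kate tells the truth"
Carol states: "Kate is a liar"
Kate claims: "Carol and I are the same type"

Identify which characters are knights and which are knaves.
Noah is a knave.
Carol is a knight.
Kate is a knave.

Verification:
- Noah (knave) says "Kate tells the truth" - this is FALSE (a lie) because Kate is a knave.
- Carol (knight) says "Kate is a liar" - this is TRUE because Kate is a knave.
- Kate (knave) says "Carol and I are the same type" - this is FALSE (a lie) because Kate is a knave and Carol is a knight.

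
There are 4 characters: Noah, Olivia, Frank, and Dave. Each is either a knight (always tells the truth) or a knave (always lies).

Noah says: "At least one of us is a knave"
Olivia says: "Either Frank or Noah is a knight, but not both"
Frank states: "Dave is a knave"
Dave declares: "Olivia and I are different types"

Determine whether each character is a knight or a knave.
Noah is a knight.
Olivia is a knave.
Frank is a knight.
Dave is a knave.

Verification:
- Noah (knight) says "At least one of us is a knave" - this is TRUE because Olivia and Dave are knaves.
- Olivia (knave) says "Either Frank or Noah is a knight, but not both" - this is FALSE (a lie) because Frank is a knight and Noah is a knight.
- Frank (knight) says "Dave is a knave" - this is TRUE because Dave is a knave.
- Dave (knave) says "Olivia and I are different types" - this is FALSE (a lie) because Dave is a knave and Olivia is a knave.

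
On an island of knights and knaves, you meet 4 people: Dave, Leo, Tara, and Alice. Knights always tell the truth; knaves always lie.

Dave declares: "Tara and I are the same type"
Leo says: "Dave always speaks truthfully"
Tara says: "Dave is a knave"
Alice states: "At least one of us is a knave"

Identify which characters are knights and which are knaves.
Dave is a knave.
Leo is a knave.
Tara is a knight.
Alice is a knight.

Verification:
- Dave (knave) says "Tara and I are the same type" - this is FALSE (a lie) because Dave is a knave and Tara is a knight.
- Leo (knave) says "Dave always speaks truthfully" - this is FALSE (a lie) because Dave is a knave.
- Tara (knight) says "Dave is a knave" - this is TRUE because Dave is a knave.
- Alice (knight) says "At least one of us is a knave" - this is TRUE because Dave and Leo are knaves.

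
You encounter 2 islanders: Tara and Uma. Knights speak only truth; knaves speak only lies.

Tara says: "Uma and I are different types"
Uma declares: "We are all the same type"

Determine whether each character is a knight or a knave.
Tara is a knight.
Uma is a knave.

Verification:
- Tara (knight) says "Uma and I are different types" - this is TRUE because Tara is a knight and Uma is a knave.
- Uma (knave) says "We are all the same type" - this is FALSE (a lie) because Tara is a knight and Uma is a knave.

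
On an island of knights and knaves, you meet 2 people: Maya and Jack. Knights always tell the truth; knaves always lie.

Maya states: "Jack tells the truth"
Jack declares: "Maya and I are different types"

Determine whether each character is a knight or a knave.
Maya is a knave.
Jack is a knave.

Verification:
- Maya (knave) says "Jack tells the truth" - this is FALSE (a lie) because Jack is a knave.
- Jack (knave) says "Maya and I are different types" - this is FALSE (a lie) because Jack is a knave and Maya is a knave.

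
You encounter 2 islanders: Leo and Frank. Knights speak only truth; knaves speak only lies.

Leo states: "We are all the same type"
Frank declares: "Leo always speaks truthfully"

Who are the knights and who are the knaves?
Leo is a knight.
Frank is a knight.

Verification:
- Leo (knight) says "We are all the same type" - this is TRUE because Leo and Frank are knights.
- Frank (knight) says "Leo always speaks truthfully" - this is TRUE because Leo is a knight.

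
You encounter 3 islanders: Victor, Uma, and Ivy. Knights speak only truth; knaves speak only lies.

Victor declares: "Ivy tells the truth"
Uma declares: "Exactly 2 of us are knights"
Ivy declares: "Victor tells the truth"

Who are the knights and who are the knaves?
Victor is a knave.
Uma is a knave.
Ivy is a knave.

Verification:
- Victor (knave) says "Ivy tells the truth" - this is FALSE (a lie) because Ivy is a knave.
- Uma (knave) says "Exactly 2 of us are knights" - this is FALSE (a lie) because there are 0 knights.
- Ivy (knave) says "Victor tells the truth" - this is FALSE (a lie) because Victor is a knave.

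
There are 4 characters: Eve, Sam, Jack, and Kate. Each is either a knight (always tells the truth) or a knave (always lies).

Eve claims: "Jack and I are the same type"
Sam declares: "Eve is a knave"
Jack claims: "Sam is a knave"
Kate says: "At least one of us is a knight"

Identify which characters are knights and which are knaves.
Eve is a knight.
Sam is a knave.
Jack is a knight.
Kate is a knight.

Verification:
- Eve (knight) says "Jack and I are the same type" - this is TRUE because Eve is a knight and Jack is a knight.
- Sam (knave) says "Eve is a knave" - this is FALSE (a lie) because Eve is a knight.
- Jack (knight) says "Sam is a knave" - this is TRUE because Sam is a knave.
- Kate (knight) says "At least one of us is a knight" - this is TRUE because Eve, Jack, and Kate are knights.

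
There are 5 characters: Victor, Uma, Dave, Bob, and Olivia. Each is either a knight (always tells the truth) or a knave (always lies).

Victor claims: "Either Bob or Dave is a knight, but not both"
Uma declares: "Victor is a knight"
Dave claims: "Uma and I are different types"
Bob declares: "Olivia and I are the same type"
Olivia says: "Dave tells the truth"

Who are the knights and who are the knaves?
Victor is a knave.
Uma is a knave.
Dave is a knight.
Bob is a knight.
Olivia is a knight.

Verification:
- Victor (knave) says "Either Bob or Dave is a knight, but not both" - this is FALSE (a lie) because Bob is a knight and Dave is a knight.
- Uma (knave) says "Victor is a knight" - this is FALSE (a lie) because Victor is a knave.
- Dave (knight) says "Uma and I are different types" - this is TRUE because Dave is a knight and Uma is a knave.
- Bob (knight) says "Olivia and I are the same type" - this is TRUE because Bob is a knight and Olivia is a knight.
- Olivia (knight) says "Dave tells the truth" - this is TRUE because Dave is a knight.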